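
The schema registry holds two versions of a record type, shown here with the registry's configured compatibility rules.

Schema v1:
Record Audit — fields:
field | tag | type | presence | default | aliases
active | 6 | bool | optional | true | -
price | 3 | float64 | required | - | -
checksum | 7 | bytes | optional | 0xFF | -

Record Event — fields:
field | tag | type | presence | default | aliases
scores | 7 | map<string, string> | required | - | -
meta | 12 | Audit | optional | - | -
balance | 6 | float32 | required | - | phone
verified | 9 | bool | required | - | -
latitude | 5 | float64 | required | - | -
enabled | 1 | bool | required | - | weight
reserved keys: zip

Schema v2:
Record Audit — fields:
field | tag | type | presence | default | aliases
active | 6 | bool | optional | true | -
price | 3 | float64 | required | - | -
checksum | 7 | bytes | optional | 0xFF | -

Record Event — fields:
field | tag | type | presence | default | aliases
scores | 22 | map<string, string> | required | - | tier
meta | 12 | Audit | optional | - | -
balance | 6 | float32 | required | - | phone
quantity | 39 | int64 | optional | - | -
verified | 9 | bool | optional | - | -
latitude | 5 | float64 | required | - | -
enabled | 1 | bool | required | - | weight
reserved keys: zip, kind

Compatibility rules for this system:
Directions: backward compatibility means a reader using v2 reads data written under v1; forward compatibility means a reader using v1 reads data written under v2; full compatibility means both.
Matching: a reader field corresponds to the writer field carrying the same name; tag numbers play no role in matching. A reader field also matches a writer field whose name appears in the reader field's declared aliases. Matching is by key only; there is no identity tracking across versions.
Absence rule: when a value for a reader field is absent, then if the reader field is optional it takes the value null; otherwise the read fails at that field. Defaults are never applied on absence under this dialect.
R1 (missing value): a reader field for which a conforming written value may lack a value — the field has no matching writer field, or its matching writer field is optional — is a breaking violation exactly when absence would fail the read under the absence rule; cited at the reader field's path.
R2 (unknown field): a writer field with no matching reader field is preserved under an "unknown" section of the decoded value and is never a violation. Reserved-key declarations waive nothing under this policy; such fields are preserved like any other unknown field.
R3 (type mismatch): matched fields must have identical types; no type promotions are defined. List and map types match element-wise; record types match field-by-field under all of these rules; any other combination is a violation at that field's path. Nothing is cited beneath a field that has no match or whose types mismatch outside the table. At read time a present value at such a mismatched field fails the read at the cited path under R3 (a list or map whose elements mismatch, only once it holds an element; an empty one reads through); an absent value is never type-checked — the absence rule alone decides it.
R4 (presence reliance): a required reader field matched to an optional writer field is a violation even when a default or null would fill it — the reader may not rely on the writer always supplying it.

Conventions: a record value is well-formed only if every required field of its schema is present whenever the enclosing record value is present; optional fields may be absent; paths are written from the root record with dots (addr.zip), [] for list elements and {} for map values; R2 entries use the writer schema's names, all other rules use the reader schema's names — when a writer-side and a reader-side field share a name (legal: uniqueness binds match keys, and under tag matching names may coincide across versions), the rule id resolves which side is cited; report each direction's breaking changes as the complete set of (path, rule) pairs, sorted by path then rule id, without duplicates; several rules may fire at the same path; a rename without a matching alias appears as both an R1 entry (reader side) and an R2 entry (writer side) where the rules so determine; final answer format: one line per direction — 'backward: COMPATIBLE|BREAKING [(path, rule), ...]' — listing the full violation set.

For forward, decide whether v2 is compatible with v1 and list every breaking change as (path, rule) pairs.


forward: BREAKING [(verified, R1), (verified, R4)]

the writer's type comes first in each Event pair
checking forward for Event: reader v1 against writer v2:
  scores <- scores (map<string, string> -> map<string, string>, writer required)
  meta <- meta (Audit -> Audit, writer optional)
  balance <- balance (float32 -> float32, writer required)
  verified <- verified (bool -> bool, writer optional)
  latitude <- latitude (float64 -> float64, writer required)
  enabled <- enabled (bool -> bool, writer required)
  leftover writer field: quantity
  meta.active <- meta.active (bool -> bool, writer optional)
  meta.price <- meta.price (float64 -> float64, writer required)
  meta.checksum <- meta.checksum (bytes -> bytes, writer optional)
  violation R1 at verified
  violation R4 at verified
  => forward: BREAKING (2)
the other Event changes do not affect what is asked:
  added field quantity to record Event: optional int64, tag 39 (in v2 it sits immediately before verified) -> inert for the asked Event verdict: nothing fires
  field scores in record Event: tag 7 changed to 22 -> inert for the asked Event verdict: nothing fires


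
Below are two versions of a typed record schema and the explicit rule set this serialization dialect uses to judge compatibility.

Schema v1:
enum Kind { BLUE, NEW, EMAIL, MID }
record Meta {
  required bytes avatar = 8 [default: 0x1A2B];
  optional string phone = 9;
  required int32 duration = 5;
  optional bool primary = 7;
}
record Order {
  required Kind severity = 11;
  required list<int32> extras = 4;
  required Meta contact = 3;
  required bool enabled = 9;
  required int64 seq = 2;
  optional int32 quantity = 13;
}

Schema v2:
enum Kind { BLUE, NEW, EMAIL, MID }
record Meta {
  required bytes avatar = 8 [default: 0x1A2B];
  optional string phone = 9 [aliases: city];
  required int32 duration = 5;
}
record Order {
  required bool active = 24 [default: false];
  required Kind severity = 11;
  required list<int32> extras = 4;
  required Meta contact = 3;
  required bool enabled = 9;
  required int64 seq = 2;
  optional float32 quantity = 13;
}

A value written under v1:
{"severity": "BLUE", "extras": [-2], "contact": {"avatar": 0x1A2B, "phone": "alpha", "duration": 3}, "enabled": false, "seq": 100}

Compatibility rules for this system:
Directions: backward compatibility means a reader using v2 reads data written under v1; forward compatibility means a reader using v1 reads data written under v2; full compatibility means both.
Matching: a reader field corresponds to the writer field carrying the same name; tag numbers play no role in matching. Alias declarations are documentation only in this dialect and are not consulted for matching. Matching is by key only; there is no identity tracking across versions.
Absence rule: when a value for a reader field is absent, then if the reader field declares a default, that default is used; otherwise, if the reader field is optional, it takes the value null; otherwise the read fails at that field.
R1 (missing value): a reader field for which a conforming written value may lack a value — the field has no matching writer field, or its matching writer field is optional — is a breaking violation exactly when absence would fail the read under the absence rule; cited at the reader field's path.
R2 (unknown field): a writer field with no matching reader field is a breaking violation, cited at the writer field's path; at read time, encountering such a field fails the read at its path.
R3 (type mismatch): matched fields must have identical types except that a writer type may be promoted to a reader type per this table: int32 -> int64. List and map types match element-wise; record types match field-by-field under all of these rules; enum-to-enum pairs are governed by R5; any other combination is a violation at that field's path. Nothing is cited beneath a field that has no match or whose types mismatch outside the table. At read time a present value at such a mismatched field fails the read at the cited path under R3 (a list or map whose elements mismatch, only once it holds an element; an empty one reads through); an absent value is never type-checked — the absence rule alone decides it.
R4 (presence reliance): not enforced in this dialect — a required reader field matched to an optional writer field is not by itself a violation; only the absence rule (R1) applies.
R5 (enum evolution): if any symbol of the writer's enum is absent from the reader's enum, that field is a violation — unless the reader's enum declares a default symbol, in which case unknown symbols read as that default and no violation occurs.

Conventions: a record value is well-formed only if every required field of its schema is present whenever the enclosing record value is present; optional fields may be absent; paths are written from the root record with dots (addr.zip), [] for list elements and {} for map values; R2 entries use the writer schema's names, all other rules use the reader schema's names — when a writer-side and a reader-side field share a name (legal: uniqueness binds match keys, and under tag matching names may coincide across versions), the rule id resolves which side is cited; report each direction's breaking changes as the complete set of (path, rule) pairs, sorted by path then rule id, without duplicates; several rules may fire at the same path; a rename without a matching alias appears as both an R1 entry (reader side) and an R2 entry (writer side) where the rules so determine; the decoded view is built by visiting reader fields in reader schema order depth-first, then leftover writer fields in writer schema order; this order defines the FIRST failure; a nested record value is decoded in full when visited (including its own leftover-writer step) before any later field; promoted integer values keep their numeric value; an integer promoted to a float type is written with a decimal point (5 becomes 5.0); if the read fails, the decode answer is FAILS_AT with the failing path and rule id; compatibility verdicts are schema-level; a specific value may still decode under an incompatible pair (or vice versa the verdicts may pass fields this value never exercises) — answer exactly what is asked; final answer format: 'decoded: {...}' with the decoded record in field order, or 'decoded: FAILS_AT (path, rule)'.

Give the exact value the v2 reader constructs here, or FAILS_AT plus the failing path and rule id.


each type pair in Order: writer, then reader
decode (reader v2):
  active := false (no value, default fills)
  severity := "BLUE"
  extras := [-2]
  contact.avatar := 0x1A2B
  contact.phone := "alpha"
  contact.duration := 3
  enabled := false
  seq := 100
  quantity := null (not supplied -> null)
  => decoded: {"active": false, "severity": "BLUE", "extras": [-2], "contact": {"avatar": 0x1A2B, "phone": "alpha", "duration": 3}, "enabled": false, "seq": 100, "quantity": null}
the other Order changes do not affect what is asked:
  field quantity in record Order: type int32 changed to float32 -> affects the rule determinations only; this particular Order value decodes identically

decoded: {"active": false, "severity": "BLUE", "extras": [-2], "contact": {"avatar": 0x1A2B, "phone": "alpha", "duration": 3}, "enabled": false, "seq": 100, "quantity": null}


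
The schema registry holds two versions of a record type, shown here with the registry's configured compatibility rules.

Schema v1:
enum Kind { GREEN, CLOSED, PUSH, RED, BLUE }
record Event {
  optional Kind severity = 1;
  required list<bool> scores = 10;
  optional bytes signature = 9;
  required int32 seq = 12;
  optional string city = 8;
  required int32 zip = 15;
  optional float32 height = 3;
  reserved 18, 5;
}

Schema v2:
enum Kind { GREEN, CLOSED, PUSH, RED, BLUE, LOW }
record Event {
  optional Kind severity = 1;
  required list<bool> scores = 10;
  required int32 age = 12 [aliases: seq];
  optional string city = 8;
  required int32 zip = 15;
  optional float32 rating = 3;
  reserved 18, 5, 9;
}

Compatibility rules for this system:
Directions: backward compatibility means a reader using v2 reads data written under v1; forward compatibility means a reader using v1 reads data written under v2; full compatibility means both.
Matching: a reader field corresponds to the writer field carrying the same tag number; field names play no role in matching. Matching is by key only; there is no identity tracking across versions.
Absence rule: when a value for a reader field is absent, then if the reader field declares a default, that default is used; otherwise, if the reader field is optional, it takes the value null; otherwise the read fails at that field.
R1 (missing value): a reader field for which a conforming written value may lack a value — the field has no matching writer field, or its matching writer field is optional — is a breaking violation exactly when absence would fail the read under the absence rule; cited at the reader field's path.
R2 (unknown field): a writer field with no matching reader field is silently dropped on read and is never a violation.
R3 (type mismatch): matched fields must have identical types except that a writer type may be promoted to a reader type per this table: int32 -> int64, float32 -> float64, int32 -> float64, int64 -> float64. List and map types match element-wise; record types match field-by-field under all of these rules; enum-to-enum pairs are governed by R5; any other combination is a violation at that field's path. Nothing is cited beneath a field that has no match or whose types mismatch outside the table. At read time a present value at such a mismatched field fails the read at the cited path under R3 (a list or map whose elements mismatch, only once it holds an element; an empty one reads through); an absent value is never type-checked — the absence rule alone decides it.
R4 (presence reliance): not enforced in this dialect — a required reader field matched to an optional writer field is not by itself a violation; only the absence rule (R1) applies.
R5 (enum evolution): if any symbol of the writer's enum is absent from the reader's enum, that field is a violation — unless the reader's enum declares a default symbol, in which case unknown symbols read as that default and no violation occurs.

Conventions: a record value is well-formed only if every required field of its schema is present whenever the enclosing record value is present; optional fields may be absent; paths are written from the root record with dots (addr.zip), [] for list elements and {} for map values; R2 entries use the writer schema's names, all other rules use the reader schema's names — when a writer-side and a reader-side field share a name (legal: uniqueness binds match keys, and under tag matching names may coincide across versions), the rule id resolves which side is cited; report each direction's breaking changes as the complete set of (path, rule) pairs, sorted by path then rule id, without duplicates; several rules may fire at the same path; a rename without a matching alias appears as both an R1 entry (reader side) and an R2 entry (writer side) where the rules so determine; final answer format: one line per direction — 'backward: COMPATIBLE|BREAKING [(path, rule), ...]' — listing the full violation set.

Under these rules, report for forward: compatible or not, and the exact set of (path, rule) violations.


each type pair in Event: writer, then reader
forward pass over Event, reader schema v1, writer schema v2:
  severity <- severity (Kind -> Kind, writer optional)
  scores <- scores (list<bool> -> list<bool>, writer required)
  signature: no writer-side match
  seq <- age (int32 -> int32, writer required)
  city <- city (string -> string, writer optional)
  zip <- zip (int32 -> int32, writer required)
  height <- rating (float32 -> float32, writer optional)
  R5 fires at severity
  => 1 violation(s): forward is BREAKING for Event
checking off the Event differences that do not matter here:
  renamed field seq to age in record Event (alias seq declared on the renamed field) -> inert for the asked Event verdict: nothing fires
  renamed field height to rating in record Event -> inert for the asked Event verdict: nothing fires
  removed field signature from record Event (its key 9 joins the reserved list) -> inert for the asked Event verdict: nothing fires

forward: BREAKING [(severity, R5)]


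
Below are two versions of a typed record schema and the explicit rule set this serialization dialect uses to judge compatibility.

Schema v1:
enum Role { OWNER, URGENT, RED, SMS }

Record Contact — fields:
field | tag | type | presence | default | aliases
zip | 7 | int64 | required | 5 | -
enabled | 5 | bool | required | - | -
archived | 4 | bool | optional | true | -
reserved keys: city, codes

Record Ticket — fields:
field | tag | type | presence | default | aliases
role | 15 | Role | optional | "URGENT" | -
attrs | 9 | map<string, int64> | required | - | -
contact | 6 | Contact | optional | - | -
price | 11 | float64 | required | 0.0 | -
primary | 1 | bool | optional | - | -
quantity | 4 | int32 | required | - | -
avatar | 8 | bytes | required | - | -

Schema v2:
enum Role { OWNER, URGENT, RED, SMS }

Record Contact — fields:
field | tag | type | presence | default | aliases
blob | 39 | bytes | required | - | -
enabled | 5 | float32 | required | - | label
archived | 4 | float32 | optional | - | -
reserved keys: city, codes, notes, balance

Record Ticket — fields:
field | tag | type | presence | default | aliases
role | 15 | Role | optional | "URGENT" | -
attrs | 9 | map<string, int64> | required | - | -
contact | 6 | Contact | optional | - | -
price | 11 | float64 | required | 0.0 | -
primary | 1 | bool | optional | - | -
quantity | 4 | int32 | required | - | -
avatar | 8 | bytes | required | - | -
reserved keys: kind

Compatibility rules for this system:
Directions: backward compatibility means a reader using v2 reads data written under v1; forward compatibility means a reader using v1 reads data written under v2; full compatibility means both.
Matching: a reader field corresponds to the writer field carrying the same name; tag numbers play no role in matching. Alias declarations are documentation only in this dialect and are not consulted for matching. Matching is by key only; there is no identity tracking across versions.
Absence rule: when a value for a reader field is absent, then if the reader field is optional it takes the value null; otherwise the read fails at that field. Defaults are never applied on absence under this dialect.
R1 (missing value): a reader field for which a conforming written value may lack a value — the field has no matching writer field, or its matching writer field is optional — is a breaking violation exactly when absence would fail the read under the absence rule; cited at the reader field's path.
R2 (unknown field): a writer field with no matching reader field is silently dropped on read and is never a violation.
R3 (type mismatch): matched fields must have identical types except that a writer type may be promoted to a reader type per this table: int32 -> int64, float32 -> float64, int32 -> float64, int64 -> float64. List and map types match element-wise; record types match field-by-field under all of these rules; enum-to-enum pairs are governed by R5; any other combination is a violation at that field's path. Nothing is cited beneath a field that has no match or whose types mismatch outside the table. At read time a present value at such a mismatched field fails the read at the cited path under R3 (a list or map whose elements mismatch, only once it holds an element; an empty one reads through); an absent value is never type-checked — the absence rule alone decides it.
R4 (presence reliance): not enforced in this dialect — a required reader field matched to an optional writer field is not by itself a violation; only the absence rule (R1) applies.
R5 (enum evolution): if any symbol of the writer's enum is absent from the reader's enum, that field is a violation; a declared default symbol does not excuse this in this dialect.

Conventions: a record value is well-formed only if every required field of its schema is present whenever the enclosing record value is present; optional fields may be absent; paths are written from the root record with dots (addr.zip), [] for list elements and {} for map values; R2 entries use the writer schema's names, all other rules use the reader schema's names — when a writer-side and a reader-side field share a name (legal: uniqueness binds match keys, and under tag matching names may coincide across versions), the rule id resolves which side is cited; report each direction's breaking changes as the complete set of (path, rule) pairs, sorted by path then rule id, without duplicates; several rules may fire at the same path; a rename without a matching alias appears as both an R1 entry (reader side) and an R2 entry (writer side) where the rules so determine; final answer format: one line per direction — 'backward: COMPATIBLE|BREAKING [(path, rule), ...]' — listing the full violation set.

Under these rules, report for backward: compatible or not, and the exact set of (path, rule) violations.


in Ticket below, arrows point writer -> reader
checking backward for Ticket: reader v2 against writer v1:
  Role -> Role, writer optional: role aligns to role
  map<string, int64> -> map<string, int64>, writer required: attrs aligns to attrs
  Contact -> Contact, writer optional: contact aligns to contact
  float64 -> float64, writer required: price aligns to price
  bool -> bool, writer optional: primary aligns to primary
  int32 -> int32, writer required: quantity aligns to quantity
  bytes -> bytes, writer required: avatar aligns to avatar
  contact.blob has no writer counterpart
  bool -> float32, writer required: contact.enabled aligns to contact.enabled
  bool -> float32, writer optional: contact.archived aligns to contact.archived
  writer field contact.zip has no reader counterpart
  breaking: (contact.archived, R3)
  breaking: (contact.blob, R1)
  breaking: (contact.enabled, R3)
  backward on Ticket therefore BREAKING (3)
diffs on Ticket not affecting the asked answer:
  removed field zip from record Contact -> fires only in the forward direction of Ticket, which is not asked here

backward: BREAKING [(contact.archived, R3), (contact.blob, R1), (contact.enabled, R3)]


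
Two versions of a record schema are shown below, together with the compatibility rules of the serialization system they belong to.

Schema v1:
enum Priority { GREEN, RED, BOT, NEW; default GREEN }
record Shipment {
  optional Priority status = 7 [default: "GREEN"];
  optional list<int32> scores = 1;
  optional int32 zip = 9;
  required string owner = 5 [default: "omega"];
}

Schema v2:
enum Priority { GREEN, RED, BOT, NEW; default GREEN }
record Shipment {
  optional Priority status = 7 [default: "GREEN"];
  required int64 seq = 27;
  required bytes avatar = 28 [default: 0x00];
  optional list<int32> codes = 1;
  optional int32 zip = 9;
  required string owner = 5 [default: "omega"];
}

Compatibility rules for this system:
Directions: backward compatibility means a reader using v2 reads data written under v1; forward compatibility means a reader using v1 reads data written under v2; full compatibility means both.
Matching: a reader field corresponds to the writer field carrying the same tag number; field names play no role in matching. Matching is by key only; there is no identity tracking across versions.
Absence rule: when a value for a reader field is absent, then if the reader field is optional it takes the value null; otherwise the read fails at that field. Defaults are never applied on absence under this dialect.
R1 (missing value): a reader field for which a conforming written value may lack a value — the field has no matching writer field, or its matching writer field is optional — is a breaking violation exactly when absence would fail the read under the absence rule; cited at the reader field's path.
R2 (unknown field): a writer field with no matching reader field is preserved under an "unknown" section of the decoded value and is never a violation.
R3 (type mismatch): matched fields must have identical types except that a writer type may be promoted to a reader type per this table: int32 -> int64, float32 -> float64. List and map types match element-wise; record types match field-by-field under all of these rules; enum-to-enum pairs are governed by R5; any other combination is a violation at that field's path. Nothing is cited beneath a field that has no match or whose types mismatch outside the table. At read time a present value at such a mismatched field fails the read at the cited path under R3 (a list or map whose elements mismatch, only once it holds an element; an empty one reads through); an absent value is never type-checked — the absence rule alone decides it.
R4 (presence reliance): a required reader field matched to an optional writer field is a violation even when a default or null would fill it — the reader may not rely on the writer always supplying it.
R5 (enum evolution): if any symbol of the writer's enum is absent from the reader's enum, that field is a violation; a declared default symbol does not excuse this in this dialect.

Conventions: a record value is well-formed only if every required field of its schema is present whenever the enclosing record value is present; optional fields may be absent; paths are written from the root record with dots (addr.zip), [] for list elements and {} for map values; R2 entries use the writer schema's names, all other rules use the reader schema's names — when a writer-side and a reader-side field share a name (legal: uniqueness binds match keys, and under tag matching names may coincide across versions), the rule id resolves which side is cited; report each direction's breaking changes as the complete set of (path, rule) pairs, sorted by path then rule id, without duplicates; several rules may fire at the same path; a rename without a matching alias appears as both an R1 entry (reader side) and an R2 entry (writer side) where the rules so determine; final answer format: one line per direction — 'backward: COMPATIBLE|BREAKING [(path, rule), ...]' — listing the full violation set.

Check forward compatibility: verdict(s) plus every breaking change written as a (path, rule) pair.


in Shipment below, arrows point writer -> reader
checking forward for Shipment: reader v1 against writer v2:
  status: paired with writer status (Priority -> Priority; writer optional)
  scores: paired with writer codes (list<int32> -> list<int32>; writer optional)
  zip: paired with writer zip (int32 -> int32; writer optional)
  owner: paired with writer owner (string -> string; writer required)
  writer seq: unknown to reader
  writer avatar: unknown to reader
  => forward: COMPATIBLE
diffs on Shipment not affecting the asked answer:
  renamed field scores to codes in record Shipment -> inert for the asked Shipment verdict: nothing fires
  added field avatar to record Shipment: required bytes, tag 28, default 0x00 (in v2 it sits immediately before codes) -> fires only in the backward direction of Shipment, which is not asked here
  added field seq to record Shipment: required int64, tag 27 (in v2 it sits immediately before codes) -> fires only in the backward direction of Shipment, which is not asked here

forward: COMPATIBLE []


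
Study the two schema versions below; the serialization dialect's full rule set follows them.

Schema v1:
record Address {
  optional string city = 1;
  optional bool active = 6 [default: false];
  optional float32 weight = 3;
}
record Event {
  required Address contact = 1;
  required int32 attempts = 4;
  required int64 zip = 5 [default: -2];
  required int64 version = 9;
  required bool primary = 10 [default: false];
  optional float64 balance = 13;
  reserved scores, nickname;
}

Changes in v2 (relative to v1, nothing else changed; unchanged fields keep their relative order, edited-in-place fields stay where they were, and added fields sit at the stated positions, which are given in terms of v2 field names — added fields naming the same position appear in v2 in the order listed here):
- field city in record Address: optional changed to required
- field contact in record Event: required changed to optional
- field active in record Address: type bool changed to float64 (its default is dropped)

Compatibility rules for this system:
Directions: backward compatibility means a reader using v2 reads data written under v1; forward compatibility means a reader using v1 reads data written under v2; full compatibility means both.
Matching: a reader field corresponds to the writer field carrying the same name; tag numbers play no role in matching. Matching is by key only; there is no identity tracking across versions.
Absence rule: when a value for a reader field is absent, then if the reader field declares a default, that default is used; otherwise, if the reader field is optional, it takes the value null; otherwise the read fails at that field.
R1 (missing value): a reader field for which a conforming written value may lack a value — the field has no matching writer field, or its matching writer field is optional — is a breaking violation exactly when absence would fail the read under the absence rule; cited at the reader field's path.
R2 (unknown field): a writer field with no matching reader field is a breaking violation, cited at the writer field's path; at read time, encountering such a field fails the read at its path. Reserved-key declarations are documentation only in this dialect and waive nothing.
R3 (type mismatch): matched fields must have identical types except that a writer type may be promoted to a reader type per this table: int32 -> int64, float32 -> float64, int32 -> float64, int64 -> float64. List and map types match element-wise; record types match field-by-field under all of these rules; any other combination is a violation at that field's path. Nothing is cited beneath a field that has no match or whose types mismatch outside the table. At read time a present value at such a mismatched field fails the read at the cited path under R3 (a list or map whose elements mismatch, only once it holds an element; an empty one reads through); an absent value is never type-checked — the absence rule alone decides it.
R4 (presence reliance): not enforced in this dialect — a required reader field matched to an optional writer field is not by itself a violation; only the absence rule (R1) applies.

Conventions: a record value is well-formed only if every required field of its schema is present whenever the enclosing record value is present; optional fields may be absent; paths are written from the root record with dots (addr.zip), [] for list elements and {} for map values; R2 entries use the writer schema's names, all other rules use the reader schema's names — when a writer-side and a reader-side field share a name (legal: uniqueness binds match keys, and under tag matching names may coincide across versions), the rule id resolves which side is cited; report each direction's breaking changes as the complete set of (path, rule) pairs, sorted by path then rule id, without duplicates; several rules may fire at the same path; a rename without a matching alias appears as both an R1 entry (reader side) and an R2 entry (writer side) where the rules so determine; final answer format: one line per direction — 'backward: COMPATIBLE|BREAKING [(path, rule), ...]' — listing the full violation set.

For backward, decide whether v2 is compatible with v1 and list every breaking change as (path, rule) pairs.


the writer's type comes first in each Event pair
backward on Event — v2 reading data written by v1:
  writer required, Address -> Address: reader contact maps from writer contact
  writer required, int32 -> int32: reader attempts maps from writer attempts
  writer required, int64 -> int64: reader zip maps from writer zip
  writer required, int64 -> int64: reader version maps from writer version
  writer required, bool -> bool: reader primary maps from writer primary
  writer optional, float64 -> float64: reader balance maps from writer balance
  writer optional, string -> string: reader contact.city maps from writer contact.city
  writer optional, bool -> float64: reader contact.active maps from writer contact.active
  writer optional, float32 -> float32: reader contact.weight maps from writer contact.weight
  violation R3 at contact.active
  violation R1 at contact.city
  => backward verdict for Event: BREAKING, 2 violation(s)
diffs on Event not affecting the asked answer:
  field contact in record Event: required changed to optional -> its effect on Event is confined to the forward direction, not asked

backward: BREAKING [(contact.active, R3), (contact.city, R1)]


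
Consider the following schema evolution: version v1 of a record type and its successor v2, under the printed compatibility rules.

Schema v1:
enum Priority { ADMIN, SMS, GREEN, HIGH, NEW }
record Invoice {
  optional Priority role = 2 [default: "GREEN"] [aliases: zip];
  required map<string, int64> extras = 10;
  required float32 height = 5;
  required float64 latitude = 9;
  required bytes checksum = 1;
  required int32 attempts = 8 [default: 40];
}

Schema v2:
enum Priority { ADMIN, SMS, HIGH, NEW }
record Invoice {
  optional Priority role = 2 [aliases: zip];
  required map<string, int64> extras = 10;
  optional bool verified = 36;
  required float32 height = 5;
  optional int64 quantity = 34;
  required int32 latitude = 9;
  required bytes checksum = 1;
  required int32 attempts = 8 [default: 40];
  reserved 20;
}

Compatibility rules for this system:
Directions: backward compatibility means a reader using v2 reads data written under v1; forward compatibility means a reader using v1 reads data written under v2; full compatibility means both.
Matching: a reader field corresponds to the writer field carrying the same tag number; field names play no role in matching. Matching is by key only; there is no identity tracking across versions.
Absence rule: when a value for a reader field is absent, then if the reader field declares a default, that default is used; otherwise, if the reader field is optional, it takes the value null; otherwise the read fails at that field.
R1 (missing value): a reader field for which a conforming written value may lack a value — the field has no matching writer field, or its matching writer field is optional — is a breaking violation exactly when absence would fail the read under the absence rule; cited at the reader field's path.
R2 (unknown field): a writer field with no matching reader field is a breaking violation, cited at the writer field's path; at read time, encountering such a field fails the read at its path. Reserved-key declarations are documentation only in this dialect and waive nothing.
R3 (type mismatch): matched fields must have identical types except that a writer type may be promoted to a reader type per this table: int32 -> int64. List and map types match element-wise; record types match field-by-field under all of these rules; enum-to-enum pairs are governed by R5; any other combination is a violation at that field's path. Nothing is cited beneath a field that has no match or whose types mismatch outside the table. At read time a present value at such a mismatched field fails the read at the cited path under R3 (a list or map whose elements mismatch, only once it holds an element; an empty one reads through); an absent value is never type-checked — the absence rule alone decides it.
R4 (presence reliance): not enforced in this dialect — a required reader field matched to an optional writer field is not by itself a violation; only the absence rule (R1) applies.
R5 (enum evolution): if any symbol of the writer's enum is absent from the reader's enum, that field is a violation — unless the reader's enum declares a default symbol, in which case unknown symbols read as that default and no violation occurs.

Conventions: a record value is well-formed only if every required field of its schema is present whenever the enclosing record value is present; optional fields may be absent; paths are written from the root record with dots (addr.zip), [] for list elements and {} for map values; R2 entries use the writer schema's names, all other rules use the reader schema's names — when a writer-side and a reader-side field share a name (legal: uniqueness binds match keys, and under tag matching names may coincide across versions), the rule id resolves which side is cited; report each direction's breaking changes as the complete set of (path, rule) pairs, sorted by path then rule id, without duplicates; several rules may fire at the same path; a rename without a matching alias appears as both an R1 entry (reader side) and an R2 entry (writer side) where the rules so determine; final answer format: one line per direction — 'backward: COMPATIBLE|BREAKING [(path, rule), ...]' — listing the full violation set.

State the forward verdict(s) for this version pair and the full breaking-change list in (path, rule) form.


forward: BREAKING [(latitude, R3), (quantity, R2), (verified, R2)]

in Invoice below, arrows point writer -> reader
forward analysis of Invoice with v1 as reader and v2 as writer:
  role: Priority -> Priority, writer optional; from role
  extras: map<string, int64> -> map<string, int64>, writer required; from extras
  height: float32 -> float32, writer required; from height
  latitude: int32 -> float64, writer required; from latitude
  checksum: bytes -> bytes, writer required; from checksum
  attempts: int32 -> int32, writer required; from attempts
  writer field verified has no reader counterpart
  writer field quantity has no reader counterpart
  R3 fires at latitude
  R2 fires at quantity
  R2 fires at verified
  => 3 violation(s): forward is BREAKING for Invoice
the rest of the Invoice diff is inert for this question:
  enum Priority (field role in record Invoice): symbol GREEN removed (the field default referencing it is cleared) -> matters only for Invoice's backward compatibility — outside the asked direction


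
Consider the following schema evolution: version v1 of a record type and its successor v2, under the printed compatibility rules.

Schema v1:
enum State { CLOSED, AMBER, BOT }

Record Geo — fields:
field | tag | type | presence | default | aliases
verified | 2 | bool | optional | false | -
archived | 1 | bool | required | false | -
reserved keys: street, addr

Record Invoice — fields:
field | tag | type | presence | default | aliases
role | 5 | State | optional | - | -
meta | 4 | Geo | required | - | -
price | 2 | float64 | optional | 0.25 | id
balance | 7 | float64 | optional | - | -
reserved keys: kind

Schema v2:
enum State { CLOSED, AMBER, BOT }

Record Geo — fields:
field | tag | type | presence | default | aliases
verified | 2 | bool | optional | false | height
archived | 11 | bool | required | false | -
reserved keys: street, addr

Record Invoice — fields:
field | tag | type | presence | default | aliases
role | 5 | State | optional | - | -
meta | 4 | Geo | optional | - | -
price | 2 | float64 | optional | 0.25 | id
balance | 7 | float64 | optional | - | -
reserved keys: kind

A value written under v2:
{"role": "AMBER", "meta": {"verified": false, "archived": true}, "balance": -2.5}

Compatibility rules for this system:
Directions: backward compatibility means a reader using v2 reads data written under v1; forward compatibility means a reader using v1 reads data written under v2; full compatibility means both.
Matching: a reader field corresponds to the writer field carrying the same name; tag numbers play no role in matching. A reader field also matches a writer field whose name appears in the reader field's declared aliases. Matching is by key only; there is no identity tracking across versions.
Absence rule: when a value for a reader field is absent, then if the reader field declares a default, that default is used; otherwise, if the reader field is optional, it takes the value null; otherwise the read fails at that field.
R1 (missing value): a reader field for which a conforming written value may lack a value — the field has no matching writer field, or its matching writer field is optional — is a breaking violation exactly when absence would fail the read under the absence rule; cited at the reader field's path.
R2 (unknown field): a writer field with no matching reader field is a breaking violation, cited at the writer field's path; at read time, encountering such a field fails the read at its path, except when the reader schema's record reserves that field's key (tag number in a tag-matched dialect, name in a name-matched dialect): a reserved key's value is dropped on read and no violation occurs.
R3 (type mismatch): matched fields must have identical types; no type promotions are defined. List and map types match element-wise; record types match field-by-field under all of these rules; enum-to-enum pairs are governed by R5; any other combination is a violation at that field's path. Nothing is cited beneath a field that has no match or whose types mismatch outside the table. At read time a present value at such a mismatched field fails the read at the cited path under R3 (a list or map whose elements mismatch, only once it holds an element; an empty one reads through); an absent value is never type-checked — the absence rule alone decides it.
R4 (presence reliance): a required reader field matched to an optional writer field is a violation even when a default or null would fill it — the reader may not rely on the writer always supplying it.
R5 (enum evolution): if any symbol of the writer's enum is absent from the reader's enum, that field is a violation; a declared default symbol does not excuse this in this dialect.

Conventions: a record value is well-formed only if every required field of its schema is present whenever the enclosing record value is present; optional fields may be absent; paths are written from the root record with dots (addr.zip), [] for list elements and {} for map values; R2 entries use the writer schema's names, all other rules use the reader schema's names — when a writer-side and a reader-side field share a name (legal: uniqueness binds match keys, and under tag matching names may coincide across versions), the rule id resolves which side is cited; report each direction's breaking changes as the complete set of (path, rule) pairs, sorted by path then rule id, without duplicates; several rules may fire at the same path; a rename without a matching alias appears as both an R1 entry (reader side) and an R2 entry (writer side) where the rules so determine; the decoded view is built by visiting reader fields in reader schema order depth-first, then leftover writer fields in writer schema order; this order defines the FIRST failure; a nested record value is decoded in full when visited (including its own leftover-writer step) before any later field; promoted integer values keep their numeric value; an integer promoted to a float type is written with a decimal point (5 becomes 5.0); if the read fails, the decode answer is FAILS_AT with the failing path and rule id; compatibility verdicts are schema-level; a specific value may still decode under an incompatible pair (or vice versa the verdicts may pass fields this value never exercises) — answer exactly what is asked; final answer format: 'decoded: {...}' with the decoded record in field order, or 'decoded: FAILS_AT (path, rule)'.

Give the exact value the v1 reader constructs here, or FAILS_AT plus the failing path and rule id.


each type pair in Invoice: writer, then reader
migrating the Invoice value to v1:
  role := "AMBER"
  meta.verified := false
  meta.archived := true
  price := 0.25 (missing; default applied)
  balance := -2.5
  => decoded: {"role": "AMBER", "meta": {"verified": false, "archived": true}, "price": 0.25, "balance": -2.5}
the rest of the Invoice diff is inert for this question:
  field archived in record Geo: tag 1 changed to 11 -> fires no rule on Invoice under this dialect and leaves the result unchanged
  field meta in record Invoice: required changed to optional -> schema-level compatibility only; this Invoice value's decode is unchanged

decoded: {"role": "AMBER", "meta": {"verified": false, "archived": true}, "price": 0.25, "balance": -2.5}
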